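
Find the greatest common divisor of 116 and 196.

116 = 2² · 29
196 = 2² · 7²
Common: 2² = 4

4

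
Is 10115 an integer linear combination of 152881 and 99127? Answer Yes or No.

Yes

gcd(152881, 99127): 152881 = 1·99127 + 53754; 99127 = 1·53754 + 45373; 53754 = 1·45373 + 8381; 45373 = 5·8381 + 3468; 8381 = 2·3468 + 1445; 3468 = 2·1445 + 578; 1445 = 2·578 + 289; 578 = 2·289 + 0 → 289
289 divides 10115, so a solution exists.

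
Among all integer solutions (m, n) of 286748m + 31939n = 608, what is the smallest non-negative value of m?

gcd(286748, 31939) = 19 (Euclid: 286748 = 8·31939 + 31236; 31939 = 1·31236 + 703; 31236 = 44·703 + 304; 703 = 2·304 + 95; 304 = 3·95 + 19; 95 = 5·19 + 0), and 19 | 608.
Extended Euclid: 286748·(318) + 31939·(-2855) = 19. Scale by 32: m₀ = 10176.
General solution m = m₀ + 1681t; reducing mod 1681 gives m = 90 (and n = -808).

90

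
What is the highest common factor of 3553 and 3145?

17

3553 = 11 · 17 · 19
3145 = 5 · 17 · 37
Common: 17 = 17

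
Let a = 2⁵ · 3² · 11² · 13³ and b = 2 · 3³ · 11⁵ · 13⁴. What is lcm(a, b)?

3974207855904

max exponent per prime: 2⁵ · 3³ · 11⁵ · 13⁴ = 3974207855904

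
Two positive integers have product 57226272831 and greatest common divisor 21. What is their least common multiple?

Since gcd(p,q)·lcm(p,q) = pq, lcm = 57226272831/21 = 2725060611.

2725060611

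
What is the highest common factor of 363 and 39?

3

363 = 3 · 11²
39 = 3 · 13
Common: 3 = 3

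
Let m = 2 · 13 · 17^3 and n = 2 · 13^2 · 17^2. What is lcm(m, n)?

max exponent per prime: 2 · 13^2 · 17^3 = 1660594

1660594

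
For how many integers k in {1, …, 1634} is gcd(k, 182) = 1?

646

182 = 2·7·13. Inclusion–exclusion on these primes:
1634 − ⌊1634/2⌋ − ⌊1634/7⌋ − ⌊1634/13⌋ + ⌊1634/14⌋ + ⌊1634/26⌋ + ⌊1634/91⌋ − ⌊1634/182⌋ = 646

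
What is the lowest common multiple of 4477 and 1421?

6361817

4477 = 11² · 37; 1421 = 7² · 29
max exponents: 7² · 11² · 29 · 37 = 6361817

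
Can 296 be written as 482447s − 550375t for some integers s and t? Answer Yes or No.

No

By Bézout, 482447s − 550375t = 296 has integer solutions iff gcd(482447, 550375) | 296.
Euclid: 550375 = 1·482447 + 67928; 482447 = 7·67928 + 6951; 67928 = 9·6951 + 5369; 6951 = 1·5369 + 1582; 5369 = 3·1582 + 623; 1582 = 2·623 + 336; 623 = 1·336 + 287; 336 = 1·287 + 49; 287 = 5·49 + 42; 49 = 1·42 + 7; 42 = 6·7 + 0. gcd = 7; 296 mod 7 = 2. No.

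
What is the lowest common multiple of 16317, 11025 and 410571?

lcm(16317, 11025) = 16317·11025/gcd = 179894925/441 = 407925
lcm(407925, 410571) = 407925·410571/gcd = 167482175175/441 = 379778175

379778175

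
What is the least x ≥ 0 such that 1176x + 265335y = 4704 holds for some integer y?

Reduce mod 265335: 1176x ≡ 4704 (mod 265335). With g = gcd(1176, 265335) = 147 dividing 4704, divide through: 8x ≡ 32 (mod 1805).
Since gcd(8, 1805) = 1, x ≡ 32·(8)⁻¹ ≡ 4 (mod 1805). Smallest non-negative: 4.

4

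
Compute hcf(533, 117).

Euclid: 533 = 4·117 + 65; 117 = 1·65 + 52; 65 = 1·52 + 13; 52 = 4·13 + 0. Last nonzero remainder: 13.

13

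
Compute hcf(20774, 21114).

34

Euclid: 21114 = 1·20774 + 340; 20774 = 61·340 + 34; 340 = 10·34 + 0. Last nonzero remainder: 34.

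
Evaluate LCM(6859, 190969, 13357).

134251207

6859 = 19³; 190969 = 19² · 23²; 13357 = 19² · 37
lcm takes max exponent of each prime: 19³ · 23² · 37 = 134251207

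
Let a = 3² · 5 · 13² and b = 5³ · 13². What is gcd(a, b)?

min exponent per shared prime: 5 · 13² = 845

845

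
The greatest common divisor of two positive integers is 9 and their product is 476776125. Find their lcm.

gcd·lcm = product, so lcm = 476776125/9 = 52975125.

52975125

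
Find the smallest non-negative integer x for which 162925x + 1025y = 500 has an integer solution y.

31

Euclid: 162925 = 158·1025 + 975; 1025 = 1·975 + 50; 975 = 19·50 + 25; 50 = 2·25 + 0 → gcd = 25; 500 = 25·20.
Back-substitution yields 162925·(20) + 1025·(-3179) = 25, so one solution is x = 20·20 = 400, y = -3179·20 = -63580.
Solutions in x differ by 1025/25 = 41; the one in [0, 41) is 400 mod 41 = 31.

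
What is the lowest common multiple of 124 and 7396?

124 = 2² · 31; 7396 = 2² · 43²
max exponents: 2² · 31 · 43² = 229276

229276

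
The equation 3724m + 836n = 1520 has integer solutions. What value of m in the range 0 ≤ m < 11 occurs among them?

Euclid: 3724 = 4·836 + 380; 836 = 2·380 + 76; 380 = 5·76 + 0 → gcd = 76; 1520 = 76·20.
Back-substitution yields 3724·(-2) + 836·(9) = 76, so one solution is m = -2·20 = -40, n = 9·20 = 180.
Solutions in m differ by 836/76 = 11; the one in [0, 11) is -40 mod 11 = 4.

4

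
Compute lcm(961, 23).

22103

961 = 31²; 23 = 23
max exponents: 23 · 31² = 22103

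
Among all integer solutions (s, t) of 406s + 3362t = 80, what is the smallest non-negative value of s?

1292

gcd(406, 3362) = 2 (Euclid: 3362 = 8·406 + 114; 406 = 3·114 + 64; 114 = 1·64 + 50; 64 = 1·50 + 14; 50 = 3·14 + 8; 14 = 1·8 + 6; 8 = 1·6 + 2; 6 = 3·2 + 0), and 2 | 80.
Extended Euclid: 406·(-472) + 3362·(57) = 2. Scale by 40: s₀ = -18880.
General solution s = s₀ + 1681k; reducing mod 1681 gives s = 1292 (and t = -156).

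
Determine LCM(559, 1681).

559 = 13 · 43; 1681 = 41²
max exponents: 13 · 41² · 43 = 939679

939679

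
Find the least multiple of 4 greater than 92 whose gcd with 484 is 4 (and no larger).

96

Multiples of 4 above 92: 4·24, 4·25, … . Need the cofactor coprime to 484/4 = 121.
Checking s = 24, 25, … the first with gcd(s, 121) = 1 is s = 24, giving 96.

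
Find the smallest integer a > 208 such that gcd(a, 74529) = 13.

221

gcd(a, 74529) = 13 forces 13 | a; write a = 13s. Then gcd(13s, 13·5733) = 13·gcd(s, 5733), so need gcd(s, 5733) = 1.
13s > 208 gives s ≥ 17. The least s ≥ 17 coprime to 5733 is 17, so a = 13·17 = 221.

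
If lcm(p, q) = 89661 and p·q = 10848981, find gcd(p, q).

121

From gcd × lcm = pq: gcd = 10848981 / 89661 = 121.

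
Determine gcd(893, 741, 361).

19

893 = 19 · 47; 741 = 3 · 13 · 19; 361 = 19²
gcd takes min exponent of each prime: 19 = 19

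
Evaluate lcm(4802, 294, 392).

4802 = 2 · 7⁴; 294 = 2 · 3 · 7²; 392 = 2³ · 7²
lcm takes max exponent of each prime: 2³ · 3 · 7⁴ = 57624

57624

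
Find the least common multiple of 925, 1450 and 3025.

6491650

925 = 5² · 37; 1450 = 2 · 5² · 29; 3025 = 5² · 11²
lcm takes max exponent of each prime: 2 · 5² · 11² · 29 · 37 = 6491650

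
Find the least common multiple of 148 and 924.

148 = 2² · 37; 924 = 2² · 3 · 7 · 11
max exponents: 2² · 3 · 7 · 11 · 37 = 34188

34188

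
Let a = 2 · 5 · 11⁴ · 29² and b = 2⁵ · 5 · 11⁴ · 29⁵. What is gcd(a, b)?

min exponent per shared prime: 2 · 5 · 11⁴ · 29² = 123130810

123130810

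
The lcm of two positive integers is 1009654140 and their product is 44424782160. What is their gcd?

gcd·lcm = product, so gcd = 44424782160/1009654140 = 44.

44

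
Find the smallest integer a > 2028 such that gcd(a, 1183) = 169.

2197

1183 = 169·7. Any a with gcd(a, 1183) = 169 is a multiple of 169, say 169s, with s coprime to 7.
Need s > 2028/169, so s ≥ 13. First s ≥ 13 with gcd(s, 7) = 1 is s = 13. Thus a = 169·13 = 2197.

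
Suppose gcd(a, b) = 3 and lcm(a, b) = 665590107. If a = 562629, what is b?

a·b = gcd·lcm = 3·665590107 = 1996770321, so b = 1996770321/562629 = 3549.

3549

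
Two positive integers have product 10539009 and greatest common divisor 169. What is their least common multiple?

gcd·lcm = product, so lcm = 10539009/169 = 62361.

62361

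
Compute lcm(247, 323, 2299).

247 = 13 · 19; 323 = 17 · 19; 2299 = 11² · 19
lcm takes max exponent of each prime: 11² · 13 · 17 · 19 = 508079

508079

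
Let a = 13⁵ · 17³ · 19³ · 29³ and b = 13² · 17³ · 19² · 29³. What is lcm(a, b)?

max exponent per prime: 13⁵ · 17³ · 19³ · 29³ = 305153476604094859

305153476604094859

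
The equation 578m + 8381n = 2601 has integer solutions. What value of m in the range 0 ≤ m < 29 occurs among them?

Reduce mod 8381: 578m ≡ 2601 (mod 8381). With g = gcd(578, 8381) = 289 dividing 2601, divide through: 2m ≡ 9 (mod 29).
Since gcd(2, 29) = 1, m ≡ 9·(2)⁻¹ ≡ 19 (mod 29). Smallest non-negative: 19.

19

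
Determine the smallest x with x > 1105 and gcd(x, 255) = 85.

1190

Multiples of 85 above 1105: 85·14, 85·15, … . Need the cofactor coprime to 255/85 = 3.
Checking s = 14, 15, … the first with gcd(s, 3) = 1 is s = 14, giving 1190.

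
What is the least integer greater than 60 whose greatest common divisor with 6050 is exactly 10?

gcd(a, 6050) = 10 forces 10 | a; write a = 10s. Then gcd(10s, 10·605) = 10·gcd(s, 605), so need gcd(s, 605) = 1.
10s > 60 gives s ≥ 7. The least s ≥ 7 coprime to 605 is 7, so a = 10·7 = 70.

70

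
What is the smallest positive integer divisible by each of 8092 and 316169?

365491364

8092 = 2² · 7 · 17²; 316169 = 7 · 31² · 47
max exponents: 2² · 7 · 17² · 31² · 47 = 365491364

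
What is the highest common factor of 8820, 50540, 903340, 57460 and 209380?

20

gcd(8820, 50540): 50540 = 5·8820 + 6440; 8820 = 1·6440 + 2380; 6440 = 2·2380 + 1680; 2380 = 1·1680 + 700; 1680 = 2·700 + 280; 700 = 2·280 + 140; 280 = 2·140 + 0 → 140
gcd(140, 903340): 903340 = 6452·140 + 60; 140 = 2·60 + 20; 60 = 3·20 + 0 → 20
gcd(20, 57460): 57460 = 2873·20 + 0 → 20
gcd(20, 209380): 209380 = 10469·20 + 0 → 20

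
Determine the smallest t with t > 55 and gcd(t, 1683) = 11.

1683 = 11·153. Any t with gcd(t, 1683) = 11 is a multiple of 11, say 11s, with s coprime to 153.
Need s > 55/11, so s ≥ 6. First s ≥ 6 with gcd(s, 153) = 1 is s = 7. Thus t = 11·7 = 77.

77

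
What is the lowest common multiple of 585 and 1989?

9945

gcd first: 1989 = 3·585 + 234; 585 = 2·234 + 117; 234 = 2·117 + 0 → gcd = 117
lcm = 585·1989/gcd = 1163565/117 = 9945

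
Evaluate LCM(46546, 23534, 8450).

46546 = 2 · 17 · 37²; 23534 = 2 · 7 · 41²; 8450 = 2 · 5² · 13²
lcm takes max exponent of each prime: 2 · 5² · 7 · 13² · 17 · 37² · 41² = 2314061153950

2314061153950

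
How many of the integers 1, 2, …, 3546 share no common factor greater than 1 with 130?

Prime factors of 130: 2, 5, 13. Count integers ≤ 3546 divisible by none of them.
By inclusion–exclusion: 3546 − ⌊3546/2⌋ − ⌊3546/5⌋ − ⌊3546/13⌋ + ⌊3546/10⌋ + ⌊3546/26⌋ + ⌊3546/65⌋ − ⌊3546/130⌋ = 1309.

1309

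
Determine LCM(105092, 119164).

gcd first: 119164 = 1·105092 + 14072; 105092 = 7·14072 + 6588; 14072 = 2·6588 + 896; 6588 = 7·896 + 316; 896 = 2·316 + 264; 316 = 1·264 + 52; 264 = 5·52 + 4; 52 = 13·4 + 0 → gcd = 4
lcm = 105092·119164/gcd = 12523183088/4 = 3130795772

3130795772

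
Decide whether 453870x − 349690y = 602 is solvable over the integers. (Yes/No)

gcd(453870, 349690): 453870 = 1·349690 + 104180; 349690 = 3·104180 + 37150; 104180 = 2·37150 + 29880; 37150 = 1·29880 + 7270; 29880 = 4·7270 + 800; 7270 = 9·800 + 70; 800 = 11·70 + 30; 70 = 2·30 + 10; 30 = 3·10 + 0 → 10
10 does not divide 602, so a solution does not exist.

No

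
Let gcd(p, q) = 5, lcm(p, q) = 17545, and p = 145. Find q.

605

p·q = gcd·lcm = 5·17545 = 87725, so q = 87725/145 = 605.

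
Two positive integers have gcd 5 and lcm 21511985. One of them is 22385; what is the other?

4805

p·q = gcd·lcm = 5·21511985 = 107559925, so q = 107559925/22385 = 4805.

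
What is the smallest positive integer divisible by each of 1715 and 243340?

1715 = 5 · 7³; 243340 = 2² · 5 · 23³
max exponents: 2² · 5 · 7³ · 23³ = 83465620

83465620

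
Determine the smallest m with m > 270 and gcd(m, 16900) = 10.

290

16900 = 10·1690. Any m with gcd(m, 16900) = 10 is a multiple of 10, say 10s, with s coprime to 1690.
Need s > 270/10, so s ≥ 28. First s ≥ 28 with gcd(s, 1690) = 1 is s = 29. Thus m = 10·29 = 290.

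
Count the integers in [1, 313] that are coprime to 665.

204

Prime factors of 665: 5, 7, 19. Count integers ≤ 313 divisible by none of them.
By inclusion–exclusion: 313 − ⌊313/5⌋ − ⌊313/7⌋ − ⌊313/19⌋ + ⌊313/35⌋ + ⌊313/95⌋ + ⌊313/133⌋ − ⌊313/665⌋ = 204.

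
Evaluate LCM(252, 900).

6300

252 = 2² · 3² · 7; 900 = 2² · 3² · 5²
max exponents: 2² · 3² · 5² · 7 = 6300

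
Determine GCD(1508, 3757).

13

1508 = 2² · 13 · 29
3757 = 13 · 17²
Common: 13 = 13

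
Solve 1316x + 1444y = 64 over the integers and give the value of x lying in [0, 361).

Euclid: 1444 = 1·1316 + 128; 1316 = 10·128 + 36; 128 = 3·36 + 20; 36 = 1·20 + 16; 20 = 1·16 + 4; 16 = 4·4 + 0 → gcd = 4; 64 = 4·16.
Back-substitution yields 1316·(-79) + 1444·(72) = 4, so one solution is x = -79·16 = -1264, y = 72·16 = 1152.
Solutions in x differ by 1444/4 = 361; the one in [0, 361) is -1264 mod 361 = 180.

180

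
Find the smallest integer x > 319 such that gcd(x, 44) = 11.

341

Multiples of 11 above 319: 11·30, 11·31, … . Need the cofactor coprime to 44/11 = 4.
Checking s = 30, 31, … the first with gcd(s, 4) = 1 is s = 31, giving 341.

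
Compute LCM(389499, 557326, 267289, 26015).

18128697341370

389499 = 3 · 11² · 29 · 37; 557326 = 2 · 7² · 11² · 47; 267289 = 11² · 47²; 26015 = 5 · 11² · 43
lcm takes max exponent of each prime: 2 · 3 · 5 · 7² · 11² · 29 · 37 · 43 · 47² = 18128697341370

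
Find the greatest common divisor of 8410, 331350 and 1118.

gcd(8410, 331350): 331350 = 39·8410 + 3360; 8410 = 2·3360 + 1690; 3360 = 1·1690 + 1670; 1690 = 1·1670 + 20; 1670 = 83·20 + 10; 20 = 2·10 + 0 → 10
gcd(10, 1118): 1118 = 111·10 + 8; 10 = 1·8 + 2; 8 = 4·2 + 0 → 2

2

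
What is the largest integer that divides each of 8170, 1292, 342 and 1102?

8170 = 2 · 5 · 19 · 43; 1292 = 2² · 17 · 19; 342 = 2 · 3² · 19; 1102 = 2 · 19 · 29
gcd takes min exponent of each prime: 2 · 19 = 38

38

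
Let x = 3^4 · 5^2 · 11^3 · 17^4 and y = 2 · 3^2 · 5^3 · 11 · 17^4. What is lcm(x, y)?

max exponent per prime: 2 · 3^4 · 5^3 · 11^3 · 17^4 = 2251120632750

2251120632750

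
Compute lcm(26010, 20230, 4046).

182070

26010 = 2 · 3² · 5 · 17²; 20230 = 2 · 5 · 7 · 17²; 4046 = 2 · 7 · 17²
lcm takes max exponent of each prime: 2 · 3² · 5 · 7 · 17² = 182070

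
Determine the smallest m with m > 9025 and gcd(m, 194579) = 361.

9386

194579 = 361·539. Any m with gcd(m, 194579) = 361 is a multiple of 361, say 361s, with s coprime to 539.
Need s > 9025/361, so s ≥ 26. First s ≥ 26 with gcd(s, 539) = 1 is s = 26. Thus m = 361·26 = 9386.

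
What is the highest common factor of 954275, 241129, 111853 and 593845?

133

954275 = 5² · 7² · 19 · 41; 241129 = 7³ · 19 · 37; 111853 = 7 · 19 · 29²; 593845 = 5 · 7 · 19² · 47
gcd takes min exponent of each prime: 7 · 19 = 133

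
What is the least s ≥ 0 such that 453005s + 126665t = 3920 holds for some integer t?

236

Euclid: 453005 = 3·126665 + 73010; 126665 = 1·73010 + 53655; 73010 = 1·53655 + 19355; 53655 = 2·19355 + 14945; 19355 = 1·14945 + 4410; 14945 = 3·4410 + 1715; 4410 = 2·1715 + 980; 1715 = 1·980 + 735; 980 = 1·735 + 245; 735 = 3·245 + 0 → gcd = 245; 3920 = 245·16.
Back-substitution yields 453005·(144) + 126665·(-515) = 245, so one solution is s = 144·16 = 2304, t = -515·16 = -8240.
Solutions in s differ by 126665/245 = 517; the one in [0, 517) is 2304 mod 517 = 236.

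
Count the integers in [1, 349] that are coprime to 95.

265

95 = 5·19. Inclusion–exclusion on these primes:
349 − ⌊349/5⌋ − ⌊349/19⌋ + ⌊349/95⌋ = 265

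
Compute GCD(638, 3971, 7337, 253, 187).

11

638 = 2 · 11 · 29; 3971 = 11 · 19²; 7337 = 11 · 23 · 29; 253 = 11 · 23; 187 = 11 · 17
gcd takes min exponent of each prime: 11 = 11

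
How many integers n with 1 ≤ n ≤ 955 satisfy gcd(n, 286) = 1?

Prime factors of 286: 2, 11, 13. Count integers ≤ 955 divisible by none of them.
By inclusion–exclusion: 955 − ⌊955/2⌋ − ⌊955/11⌋ − ⌊955/13⌋ + ⌊955/22⌋ + ⌊955/26⌋ + ⌊955/143⌋ − ⌊955/286⌋ = 401.

401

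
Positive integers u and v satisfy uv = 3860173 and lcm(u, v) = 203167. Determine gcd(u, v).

19

From gcd × lcm = uv: gcd = 3860173 / 203167 = 19.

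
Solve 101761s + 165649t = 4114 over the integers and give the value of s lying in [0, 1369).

gcd(101761, 165649) = 121 (Euclid: 165649 = 1·101761 + 63888; 101761 = 1·63888 + 37873; 63888 = 1·37873 + 26015; 37873 = 1·26015 + 11858; 26015 = 2·11858 + 2299; 11858 = 5·2299 + 363; 2299 = 6·363 + 121; 363 = 3·121 + 0), and 121 | 4114.
Extended Euclid: 101761·(-433) + 165649·(266) = 121. Scale by 34: s₀ = -14722.
General solution s = s₀ + 1369k; reducing mod 1369 gives s = 337 (and t = -207).

337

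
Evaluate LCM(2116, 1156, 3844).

587674564

2116 = 2² · 23²; 1156 = 2² · 17²; 3844 = 2² · 31²
lcm takes max exponent of each prime: 2² · 17² · 23² · 31² = 587674564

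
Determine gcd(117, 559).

117 = 3² · 13
559 = 13 · 43
Common: 13 = 13

13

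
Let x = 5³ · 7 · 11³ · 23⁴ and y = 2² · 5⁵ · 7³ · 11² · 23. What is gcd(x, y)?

2435125

min exponent per shared prime: 5³ · 7 · 11² · 23 = 2435125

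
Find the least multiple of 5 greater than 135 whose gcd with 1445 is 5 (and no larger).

1445 = 5·289. Any x with gcd(x, 1445) = 5 is a multiple of 5, say 5s, with s coprime to 289.
Need s > 135/5, so s ≥ 28. First s ≥ 28 with gcd(s, 289) = 1 is s = 28. Thus x = 5·28 = 140.

140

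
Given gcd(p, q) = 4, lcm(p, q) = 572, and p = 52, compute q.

44

p·q = gcd·lcm = 4·572 = 2288, so q = 2288/52 = 44.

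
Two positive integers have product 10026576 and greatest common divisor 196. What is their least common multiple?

51156

gcd·lcm = product, so lcm = 10026576/196 = 51156.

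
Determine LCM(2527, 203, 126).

2527 = 7 · 19²; 203 = 7 · 29; 126 = 2 · 3² · 7
lcm takes max exponent of each prime: 2 · 3² · 7 · 19² · 29 = 1319094

1319094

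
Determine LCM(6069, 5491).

6069 = 3 · 7 · 17²; 5491 = 17² · 19
max exponents: 3 · 7 · 17² · 19 = 115311

115311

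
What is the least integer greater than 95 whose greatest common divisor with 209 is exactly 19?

114

209 = 19·11. Any k with gcd(k, 209) = 19 is a multiple of 19, say 19s, with s coprime to 11.
Need s > 95/19, so s ≥ 6. First s ≥ 6 with gcd(s, 11) = 1 is s = 6. Thus k = 19·6 = 114.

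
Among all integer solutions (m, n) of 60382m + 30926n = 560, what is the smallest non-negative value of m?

Euclid: 60382 = 1·30926 + 29456; 30926 = 1·29456 + 1470; 29456 = 20·1470 + 56; 1470 = 26·56 + 14; 56 = 4·14 + 0 → gcd = 14; 560 = 14·40.
Back-substitution yields 60382·(-547) + 30926·(1068) = 14, so one solution is m = -547·40 = -21880, n = 1068·40 = 42720.
Solutions in m differ by 30926/14 = 2209; the one in [0, 2209) is -21880 mod 2209 = 210.

210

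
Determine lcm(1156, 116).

33524

gcd first: 1156 = 9·116 + 112; 116 = 1·112 + 4; 112 = 28·4 + 0 → gcd = 4
lcm = 1156·116/gcd = 134096/4 = 33524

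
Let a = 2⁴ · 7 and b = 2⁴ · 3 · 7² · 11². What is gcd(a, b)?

112

min exponent per shared prime: 2⁴ · 7 = 112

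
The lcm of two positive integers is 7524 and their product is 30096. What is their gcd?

From gcd × lcm = pq: gcd = 30096 / 7524 = 4.

4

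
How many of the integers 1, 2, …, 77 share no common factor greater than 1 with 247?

68

247 = 13·19. Inclusion–exclusion on these primes:
77 − ⌊77/13⌋ − ⌊77/19⌋ + ⌊77/247⌋ = 68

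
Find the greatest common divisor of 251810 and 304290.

251810 = 2 · 5 · 13² · 149
304290 = 2 · 3³ · 5 · 7² · 23
Common: 2 · 5 = 10

10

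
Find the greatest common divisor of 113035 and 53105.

113035 = 5 · 13 · 37 · 47
53105 = 5 · 13 · 19 · 43
Common: 5 · 13 = 65

65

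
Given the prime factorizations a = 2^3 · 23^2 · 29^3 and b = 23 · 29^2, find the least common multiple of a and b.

max exponent per prime: 2^3 · 23^2 · 29^3 = 103214248

103214248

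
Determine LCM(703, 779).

28823

703 = 19 · 37; 779 = 19 · 41
max exponents: 19 · 37 · 41 = 28823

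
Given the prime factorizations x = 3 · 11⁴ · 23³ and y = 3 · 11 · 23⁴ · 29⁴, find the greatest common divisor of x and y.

min exponent per shared prime: 3 · 11 · 23³ = 401511

401511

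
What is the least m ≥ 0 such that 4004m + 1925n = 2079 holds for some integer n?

1

gcd(4004, 1925) = 77 (Euclid: 4004 = 2·1925 + 154; 1925 = 12·154 + 77; 154 = 2·77 + 0), and 77 | 2079.
Extended Euclid: 4004·(-12) + 1925·(25) = 77. Scale by 27: m₀ = -324.
General solution m = m₀ + 25t; reducing mod 25 gives m = 1 (and n = -1).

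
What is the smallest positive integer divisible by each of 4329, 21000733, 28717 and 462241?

15448076192601

lcm(4329, 21000733) = 4329·21000733/gcd = 90912173157/13 = 6993244089
lcm(6993244089, 28717) = 6993244089·28717/gcd = 200824990503813/13 = 15448076192601
lcm(15448076192601, 462241) = 15448076192601·462241/gcd = 7140734187344078841/462241 = 15448076192601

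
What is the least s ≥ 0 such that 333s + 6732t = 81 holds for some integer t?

gcd(333, 6732) = 9 (Euclid: 6732 = 20·333 + 72; 333 = 4·72 + 45; 72 = 1·45 + 27; 45 = 1·27 + 18; 27 = 1·18 + 9; 18 = 2·9 + 0), and 9 | 81.
Extended Euclid: 333·(-283) + 6732·(14) = 9. Scale by 9: s₀ = -2547.
General solution s = s₀ + 748k; reducing mod 748 gives s = 445 (and t = -22).

445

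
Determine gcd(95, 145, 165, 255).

gcd(95, 145): 145 = 1·95 + 50; 95 = 1·50 + 45; 50 = 1·45 + 5; 45 = 9·5 + 0 → 5
gcd(5, 165): 165 = 33·5 + 0 → 5
gcd(5, 255): 255 = 51·5 + 0 → 5

5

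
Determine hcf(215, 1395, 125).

5

215 = 5 · 43; 1395 = 3² · 5 · 31; 125 = 5³
gcd takes min exponent of each prime: 5 = 5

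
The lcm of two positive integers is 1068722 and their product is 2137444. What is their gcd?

2

gcd·lcm = product, so gcd = 2137444/1068722 = 2.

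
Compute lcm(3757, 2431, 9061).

lcm(3757, 2431) = 3757·2431/gcd = 9133267/221 = 41327
lcm(41327, 9061) = 41327·9061/gcd = 374463947/221 = 1694407

1694407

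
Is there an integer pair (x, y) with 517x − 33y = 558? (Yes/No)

No

gcd(517, 33): 517 = 15·33 + 22; 33 = 1·22 + 11; 22 = 2·11 + 0 → 11
11 does not divide 558, so a solution does not exist.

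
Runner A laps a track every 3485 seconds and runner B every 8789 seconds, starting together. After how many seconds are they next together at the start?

3485 = 5 · 17 · 41; 8789 = 11 · 17 · 47
max exponents: 5 · 11 · 17 · 41 · 47 = 1801745

1801745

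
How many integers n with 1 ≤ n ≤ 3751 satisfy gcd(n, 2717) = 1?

2982

Prime factors of 2717: 11, 13, 19. Count integers ≤ 3751 divisible by none of them.
By inclusion–exclusion: 3751 − ⌊3751/11⌋ − ⌊3751/13⌋ − ⌊3751/19⌋ + ⌊3751/143⌋ + ⌊3751/209⌋ + ⌊3751/247⌋ − ⌊3751/2717⌋ = 2982.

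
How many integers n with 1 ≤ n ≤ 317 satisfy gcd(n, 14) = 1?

14 = 2·7. Inclusion–exclusion on these primes:
317 − ⌊317/2⌋ − ⌊317/7⌋ + ⌊317/14⌋ = 136

136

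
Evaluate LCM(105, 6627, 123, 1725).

105 = 3 · 5 · 7; 6627 = 3 · 47²; 123 = 3 · 41; 1725 = 3 · 5² · 23
lcm takes max exponent of each prime: 3 · 5² · 7 · 23 · 41 · 47² = 1093620675

1093620675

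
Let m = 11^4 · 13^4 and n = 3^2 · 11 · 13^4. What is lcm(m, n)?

3763454409

max exponent per prime: 3^2 · 11^4 · 13^4 = 3763454409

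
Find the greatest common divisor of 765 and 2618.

765 = 3² · 5 · 17
2618 = 2 · 7 · 11 · 17
Common: 17 = 17

17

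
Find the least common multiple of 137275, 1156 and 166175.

137275 = 5² · 17² · 19; 1156 = 2² · 17²; 166175 = 5² · 17² · 23
lcm takes max exponent of each prime: 2² · 5² · 17² · 19 · 23 = 12629300

12629300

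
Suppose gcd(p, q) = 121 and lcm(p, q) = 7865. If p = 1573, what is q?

Using pq = gcd(p,q)·lcm(p,q) = 121·7865 = 951665, we get q = 951665/1573 = 605.

605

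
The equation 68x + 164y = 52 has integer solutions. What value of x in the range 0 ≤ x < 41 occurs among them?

gcd(68, 164) = 4 (Euclid: 164 = 2·68 + 28; 68 = 2·28 + 12; 28 = 2·12 + 4; 12 = 3·4 + 0), and 4 | 52.
Extended Euclid: 68·(-12) + 164·(5) = 4. Scale by 13: x₀ = -156.
General solution x = x₀ + 41t; reducing mod 41 gives x = 8 (and y = -3).

8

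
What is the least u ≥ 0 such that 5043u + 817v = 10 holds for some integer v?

481

Euclid: 5043 = 6·817 + 141; 817 = 5·141 + 112; 141 = 1·112 + 29; 112 = 3·29 + 25; 29 = 1·25 + 4; 25 = 6·4 + 1; 4 = 4·1 + 0 → gcd = 1; 10 = 1·10.
Back-substitution yields 5043·(-197) + 817·(1216) = 1, so one solution is u = -197·10 = -1970, v = 1216·10 = 12160.
Solutions in u differ by 817/1 = 817; the one in [0, 817) is -1970 mod 817 = 481.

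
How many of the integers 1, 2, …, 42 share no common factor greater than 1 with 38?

Prime factors of 38: 2, 19. Count integers ≤ 42 divisible by none of them.
By inclusion–exclusion: 42 − ⌊42/2⌋ − ⌊42/19⌋ + ⌊42/38⌋ = 20.

20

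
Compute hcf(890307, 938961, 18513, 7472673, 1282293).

gcd(890307, 938961): 938961 = 1·890307 + 48654; 890307 = 18·48654 + 14535; 48654 = 3·14535 + 5049; 14535 = 2·5049 + 4437; 5049 = 1·4437 + 612; 4437 = 7·612 + 153; 612 = 4·153 + 0 → 153
gcd(153, 18513): 18513 = 121·153 + 0 → 153
gcd(153, 7472673): 7472673 = 48841·153 + 0 → 153
gcd(153, 1282293): 1282293 = 8381·153 + 0 → 153

153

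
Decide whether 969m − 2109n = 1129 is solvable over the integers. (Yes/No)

gcd(969, 2109): 2109 = 2·969 + 171; 969 = 5·171 + 114; 171 = 1·114 + 57; 114 = 2·57 + 0 → 57
57 does not divide 1129, so a solution does not exist.

No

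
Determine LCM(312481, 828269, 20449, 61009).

66896114031461

lcm(312481, 828269) = 312481·828269/gcd = 258818325389/169 = 1531469381
lcm(1531469381, 20449) = 1531469381·20449/gcd = 31317017372069/169 = 185307795101
lcm(185307795101, 61009) = 185307795101·61009/gcd = 11305443271316909/169 = 66896114031461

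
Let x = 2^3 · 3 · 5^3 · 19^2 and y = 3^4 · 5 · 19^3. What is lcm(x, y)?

555579000

max exponent per prime: 2^3 · 3^4 · 5^3 · 19^3 = 555579000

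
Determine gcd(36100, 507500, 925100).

100

gcd(36100, 507500): 507500 = 14·36100 + 2100; 36100 = 17·2100 + 400; 2100 = 5·400 + 100; 400 = 4·100 + 0 → 100
gcd(100, 925100): 925100 = 9251·100 + 0 → 100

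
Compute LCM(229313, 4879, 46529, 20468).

15421757876

229313 = 7 · 17 · 41 · 47; 4879 = 7 · 17 · 41; 46529 = 7 · 17² · 23; 20468 = 2² · 7 · 17 · 43
lcm takes max exponent of each prime: 2² · 7 · 17² · 23 · 41 · 43 · 47 = 15421757876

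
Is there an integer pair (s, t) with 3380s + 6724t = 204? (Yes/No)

Yes

By Bézout, 3380s + 6724t = 204 has integer solutions iff gcd(3380, 6724) | 204.
Euclid: 6724 = 1·3380 + 3344; 3380 = 1·3344 + 36; 3344 = 92·36 + 32; 36 = 1·32 + 4; 32 = 8·4 + 0. gcd = 4; 204 mod 4 = 0. Yes.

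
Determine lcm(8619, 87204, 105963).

8619 = 3 · 13² · 17; 87204 = 2² · 3 · 13² · 43; 105963 = 3 · 11 · 13² · 19
lcm takes max exponent of each prime: 2² · 3 · 11 · 13² · 17 · 19 · 43 = 309835812

309835812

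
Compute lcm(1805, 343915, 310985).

208701722515

lcm(1805, 343915) = 1805·343915/gcd = 620766575/5 = 124153315
lcm(124153315, 310985) = 124153315·310985/gcd = 38609818665275/185 = 208701722515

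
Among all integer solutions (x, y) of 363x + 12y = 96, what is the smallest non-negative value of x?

0

gcd(363, 12) = 3 (Euclid: 363 = 30·12 + 3; 12 = 4·3 + 0), and 3 | 96.
Extended Euclid: 363·(1) + 12·(-30) = 3. Scale by 32: x₀ = 32.
General solution x = x₀ + 4t; reducing mod 4 gives x = 0 (and y = 8).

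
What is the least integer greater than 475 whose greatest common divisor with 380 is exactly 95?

665

380 = 95·4. Any m with gcd(m, 380) = 95 is a multiple of 95, say 95s, with s coprime to 4.
Need s > 475/95, so s ≥ 6. First s ≥ 6 with gcd(s, 4) = 1 is s = 7. Thus m = 95·7 = 665.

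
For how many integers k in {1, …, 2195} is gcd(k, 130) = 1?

Prime factors of 130: 2, 5, 13. Count integers ≤ 2195 divisible by none of them.
By inclusion–exclusion: 2195 − ⌊2195/2⌋ − ⌊2195/5⌋ − ⌊2195/13⌋ + ⌊2195/10⌋ + ⌊2195/26⌋ + ⌊2195/65⌋ − ⌊2195/130⌋ = 811.

811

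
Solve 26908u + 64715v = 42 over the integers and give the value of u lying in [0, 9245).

7624

Reduce mod 64715: 26908u ≡ 42 (mod 64715). With g = gcd(26908, 64715) = 7 dividing 42, divide through: 3844u ≡ 6 (mod 9245).
Since gcd(3844, 9245) = 1, u ≡ 6·(3844)⁻¹ ≡ 7624 (mod 9245). Smallest non-negative: 7624.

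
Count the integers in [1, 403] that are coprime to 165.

Prime factors of 165: 3, 5, 11. Count integers ≤ 403 divisible by none of them.
By inclusion–exclusion: 403 − ⌊403/3⌋ − ⌊403/5⌋ − ⌊403/11⌋ + ⌊403/15⌋ + ⌊403/33⌋ + ⌊403/55⌋ − ⌊403/165⌋ = 196.

196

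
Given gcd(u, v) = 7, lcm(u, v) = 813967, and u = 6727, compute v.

847

u·v = gcd·lcm = 7·813967 = 5697769, so v = 5697769/6727 = 847.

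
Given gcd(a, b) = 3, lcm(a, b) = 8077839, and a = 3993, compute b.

6069

Using ab = gcd(a,b)·lcm(a,b) = 3·8077839 = 24233517, we get b = 24233517/3993 = 6069.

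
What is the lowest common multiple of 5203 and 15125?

gcd first: 15125 = 2·5203 + 4719; 5203 = 1·4719 + 484; 4719 = 9·484 + 363; 484 = 1·363 + 121; 363 = 3·121 + 0 → gcd = 121
lcm = 5203·15125/gcd = 78695375/121 = 650375

650375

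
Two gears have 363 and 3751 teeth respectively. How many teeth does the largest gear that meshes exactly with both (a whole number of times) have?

363 = 3 · 11²
3751 = 11² · 31
Common: 11² = 121

121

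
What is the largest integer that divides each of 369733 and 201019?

91

Euclid: 369733 = 1·201019 + 168714; 201019 = 1·168714 + 32305; 168714 = 5·32305 + 7189; 32305 = 4·7189 + 3549; 7189 = 2·3549 + 91; 3549 = 39·91 + 0. Last nonzero remainder: 91.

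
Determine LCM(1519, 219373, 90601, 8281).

2125046726803

lcm(1519, 219373) = 1519·219373/gcd = 333227587/49 = 6800563
lcm(6800563, 90601) = 6800563·90601/gcd = 616137808363/49 = 12574240987
lcm(12574240987, 8281) = 12574240987·8281/gcd = 104127289613347/49 = 2125046726803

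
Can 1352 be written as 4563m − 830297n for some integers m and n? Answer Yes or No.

gcd(4563, 830297): 830297 = 181·4563 + 4394; 4563 = 1·4394 + 169; 4394 = 26·169 + 0 → 169
169 divides 1352, so a solution exists.

Yes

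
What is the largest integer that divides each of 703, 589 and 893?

19

703 = 19 · 37; 589 = 19 · 31; 893 = 19 · 47
gcd takes min exponent of each prime: 19 = 19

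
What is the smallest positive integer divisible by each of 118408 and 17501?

2072258408

gcd first: 118408 = 6·17501 + 13402; 17501 = 1·13402 + 4099; 13402 = 3·4099 + 1105; 4099 = 3·1105 + 784; 1105 = 1·784 + 321; 784 = 2·321 + 142; 321 = 2·142 + 37; 142 = 3·37 + 31; 37 = 1·31 + 6; 31 = 5·6 + 1; 6 = 6·1 + 0 → gcd = 1
lcm = 118408·17501/gcd = 2072258408/1 = 2072258408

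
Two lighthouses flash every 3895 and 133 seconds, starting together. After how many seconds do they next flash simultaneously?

27265

gcd first: 3895 = 29·133 + 38; 133 = 3·38 + 19; 38 = 2·19 + 0 → gcd = 19
lcm = 3895·133/gcd = 518035/19 = 27265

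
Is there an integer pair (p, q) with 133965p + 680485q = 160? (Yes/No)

By Bézout, 133965p + 680485q = 160 has integer solutions iff gcd(133965, 680485) | 160.
Euclid: 680485 = 5·133965 + 10660; 133965 = 12·10660 + 6045; 10660 = 1·6045 + 4615; 6045 = 1·4615 + 1430; 4615 = 3·1430 + 325; 1430 = 4·325 + 130; 325 = 2·130 + 65; 130 = 2·65 + 0. gcd = 65; 160 mod 65 = 30. No.

No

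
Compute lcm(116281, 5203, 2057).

lcm(116281, 5203) = 116281·5203/gcd = 605010043/121 = 5000083
lcm(5000083, 2057) = 5000083·2057/gcd = 10285170731/121 = 85001411

85001411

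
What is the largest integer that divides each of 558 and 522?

18

558 = 2 · 3² · 31
522 = 2 · 3² · 29
Common: 2 · 3² = 18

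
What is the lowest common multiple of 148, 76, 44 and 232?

1794056

148 = 2² · 37; 76 = 2² · 19; 44 = 2² · 11; 232 = 2³ · 29
lcm takes max exponent of each prime: 2³ · 11 · 19 · 29 · 37 = 1794056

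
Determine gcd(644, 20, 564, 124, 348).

4

gcd(644, 20): 644 = 32·20 + 4; 20 = 5·4 + 0 → 4
gcd(4, 564): 564 = 141·4 + 0 → 4
gcd(4, 124): 124 = 31·4 + 0 → 4
gcd(4, 348): 348 = 87·4 + 0 → 4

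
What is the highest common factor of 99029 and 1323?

49

99029 = 7² · 43 · 47
1323 = 3³ · 7²
Common: 7² = 49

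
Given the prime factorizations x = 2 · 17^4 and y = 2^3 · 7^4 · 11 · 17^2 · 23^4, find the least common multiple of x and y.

4938349942817368

max exponent per prime: 2^3 · 7^4 · 11 · 17^4 · 23^4 = 4938349942817368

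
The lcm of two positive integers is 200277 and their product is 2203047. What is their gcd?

From gcd × lcm = pq: gcd = 2203047 / 200277 = 11.

11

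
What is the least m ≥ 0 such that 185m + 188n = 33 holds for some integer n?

177

Euclid: 188 = 1·185 + 3; 185 = 61·3 + 2; 3 = 1·2 + 1; 2 = 2·1 + 0 → gcd = 1; 33 = 1·33.
Back-substitution yields 185·(-63) + 188·(62) = 1, so one solution is m = -63·33 = -2079, n = 62·33 = 2046.
Solutions in m differ by 188/1 = 188; the one in [0, 188) is -2079 mod 188 = 177.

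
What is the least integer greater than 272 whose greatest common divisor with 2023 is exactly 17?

306

Multiples of 17 above 272: 17·17, 17·18, … . Need the cofactor coprime to 2023/17 = 119.
Checking s = 17, 18, … the first with gcd(s, 119) = 1 is s = 18, giving 306.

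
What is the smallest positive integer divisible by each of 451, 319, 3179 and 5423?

3779831

451 = 11 · 41; 319 = 11 · 29; 3179 = 11 · 17²; 5423 = 11 · 17 · 29
lcm takes max exponent of each prime: 11 · 17² · 29 · 41 = 3779831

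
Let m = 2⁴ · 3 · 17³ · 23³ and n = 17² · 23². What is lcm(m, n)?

max exponent per prime: 2⁴ · 3 · 17³ · 23³ = 2869270608

2869270608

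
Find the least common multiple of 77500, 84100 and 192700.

125597042500

77500 = 2² · 5⁴ · 31; 84100 = 2² · 5² · 29²; 192700 = 2² · 5² · 41 · 47
lcm takes max exponent of each prime: 2² · 5⁴ · 29² · 31 · 41 · 47 = 125597042500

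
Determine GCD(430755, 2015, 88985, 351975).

65

gcd(430755, 2015): 430755 = 213·2015 + 1560; 2015 = 1·1560 + 455; 1560 = 3·455 + 195; 455 = 2·195 + 65; 195 = 3·65 + 0 → 65
gcd(65, 88985): 88985 = 1369·65 + 0 → 65
gcd(65, 351975): 351975 = 5415·65 + 0 → 65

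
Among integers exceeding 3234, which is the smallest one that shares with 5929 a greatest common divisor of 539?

3773

5929 = 539·11. Any m with gcd(m, 5929) = 539 is a multiple of 539, say 539s, with s coprime to 11.
Need s > 3234/539, so s ≥ 7. First s ≥ 7 with gcd(s, 11) = 1 is s = 7. Thus m = 539·7 = 3773.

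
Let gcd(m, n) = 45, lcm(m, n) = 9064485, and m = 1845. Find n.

Using mn = gcd(m,n)·lcm(m,n) = 45·9064485 = 407901825, we get n = 407901825/1845 = 221085.

221085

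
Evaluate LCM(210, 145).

6090

210 = 2 · 3 · 5 · 7; 145 = 5 · 29
max exponents: 2 · 3 · 5 · 7 · 29 = 6090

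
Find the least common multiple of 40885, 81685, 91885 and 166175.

3610206214225

40885 = 5 · 13 · 17 · 37; 81685 = 5 · 17 · 31²; 91885 = 5 · 17 · 23 · 47; 166175 = 5² · 17² · 23
lcm takes max exponent of each prime: 5² · 13 · 17² · 23 · 31² · 37 · 47 = 3610206214225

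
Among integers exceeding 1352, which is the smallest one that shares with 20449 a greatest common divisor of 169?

Multiples of 169 above 1352: 169·9, 169·10, … . Need the cofactor coprime to 20449/169 = 121.
Checking s = 9, 10, … the first with gcd(s, 121) = 1 is s = 9, giving 1521.

1521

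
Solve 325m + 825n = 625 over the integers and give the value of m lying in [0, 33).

Euclid: 825 = 2·325 + 175; 325 = 1·175 + 150; 175 = 1·150 + 25; 150 = 6·25 + 0 → gcd = 25; 625 = 25·25.
Back-substitution yields 325·(-5) + 825·(2) = 25, so one solution is m = -5·25 = -125, n = 2·25 = 50.
Solutions in m differ by 825/25 = 33; the one in [0, 33) is -125 mod 33 = 7.

7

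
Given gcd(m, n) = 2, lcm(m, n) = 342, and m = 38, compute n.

m·n = gcd·lcm = 2·342 = 684, so n = 684/38 = 18.

18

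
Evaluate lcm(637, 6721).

329329

gcd first: 6721 = 10·637 + 351; 637 = 1·351 + 286; 351 = 1·286 + 65; 286 = 4·65 + 26; 65 = 2·26 + 13; 26 = 2·13 + 0 → gcd = 13
lcm = 637·6721/gcd = 4281277/13 = 329329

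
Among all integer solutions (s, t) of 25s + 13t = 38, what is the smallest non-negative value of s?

1

Euclid: 25 = 1·13 + 12; 13 = 1·12 + 1; 12 = 12·1 + 0 → gcd = 1; 38 = 1·38.
Back-substitution yields 25·(-1) + 13·(2) = 1, so one solution is s = -1·38 = -38, t = 2·38 = 76.
Solutions in s differ by 13/1 = 13; the one in [0, 13) is -38 mod 13 = 1.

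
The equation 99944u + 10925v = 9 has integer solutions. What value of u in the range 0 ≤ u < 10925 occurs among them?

5061

gcd(99944, 10925) = 1 (Euclid: 99944 = 9·10925 + 1619; 10925 = 6·1619 + 1211; 1619 = 1·1211 + 408; 1211 = 2·408 + 395; 408 = 1·395 + 13; 395 = 30·13 + 5; 13 = 2·5 + 3; 5 = 1·3 + 2; 3 = 1·2 + 1; 2 = 2·1 + 0), and 1 | 9.
Extended Euclid: 99944·(4204) + 10925·(-38459) = 1. Scale by 9: u₀ = 37836.
General solution u = u₀ + 10925t; reducing mod 10925 gives u = 5061 (and v = -46299).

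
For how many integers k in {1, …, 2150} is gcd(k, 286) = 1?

902

286 = 2·11·13. Inclusion–exclusion on these primes:
2150 − ⌊2150/2⌋ − ⌊2150/11⌋ − ⌊2150/13⌋ + ⌊2150/22⌋ + ⌊2150/26⌋ + ⌊2150/143⌋ − ⌊2150/286⌋ = 902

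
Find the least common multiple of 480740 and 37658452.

gcd first: 37658452 = 78·480740 + 160732; 480740 = 2·160732 + 159276; 160732 = 1·159276 + 1456; 159276 = 109·1456 + 572; 1456 = 2·572 + 312; 572 = 1·312 + 260; 312 = 1·260 + 52; 260 = 5·52 + 0 → gcd = 52
lcm = 480740·37658452/gcd = 18103924214480/52 = 348152388740

348152388740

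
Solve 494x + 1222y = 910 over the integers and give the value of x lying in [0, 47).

gcd(494, 1222) = 26 (Euclid: 1222 = 2·494 + 234; 494 = 2·234 + 26; 234 = 9·26 + 0), and 26 | 910.
Extended Euclid: 494·(5) + 1222·(-2) = 26. Scale by 35: x₀ = 175.
General solution x = x₀ + 47t; reducing mod 47 gives x = 34 (and y = -13).

34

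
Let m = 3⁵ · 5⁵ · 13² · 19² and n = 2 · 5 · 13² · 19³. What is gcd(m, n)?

min exponent per shared prime: 5 · 13² · 19² = 305045

305045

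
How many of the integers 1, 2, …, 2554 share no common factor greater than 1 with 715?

1715

Prime factors of 715: 5, 11, 13. Count integers ≤ 2554 divisible by none of them.
By inclusion–exclusion: 2554 − ⌊2554/5⌋ − ⌊2554/11⌋ − ⌊2554/13⌋ + ⌊2554/55⌋ + ⌊2554/65⌋ + ⌊2554/143⌋ − ⌊2554/715⌋ = 1715.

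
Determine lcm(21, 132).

924

gcd first: 132 = 6·21 + 6; 21 = 3·6 + 3; 6 = 2·3 + 0 → gcd = 3
lcm = 21·132/gcd = 2772/3 = 924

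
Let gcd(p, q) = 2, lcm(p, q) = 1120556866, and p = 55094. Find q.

40678

Using pq = gcd(p,q)·lcm(p,q) = 2·1120556866 = 2241113732, we get q = 2241113732/55094 = 40678.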